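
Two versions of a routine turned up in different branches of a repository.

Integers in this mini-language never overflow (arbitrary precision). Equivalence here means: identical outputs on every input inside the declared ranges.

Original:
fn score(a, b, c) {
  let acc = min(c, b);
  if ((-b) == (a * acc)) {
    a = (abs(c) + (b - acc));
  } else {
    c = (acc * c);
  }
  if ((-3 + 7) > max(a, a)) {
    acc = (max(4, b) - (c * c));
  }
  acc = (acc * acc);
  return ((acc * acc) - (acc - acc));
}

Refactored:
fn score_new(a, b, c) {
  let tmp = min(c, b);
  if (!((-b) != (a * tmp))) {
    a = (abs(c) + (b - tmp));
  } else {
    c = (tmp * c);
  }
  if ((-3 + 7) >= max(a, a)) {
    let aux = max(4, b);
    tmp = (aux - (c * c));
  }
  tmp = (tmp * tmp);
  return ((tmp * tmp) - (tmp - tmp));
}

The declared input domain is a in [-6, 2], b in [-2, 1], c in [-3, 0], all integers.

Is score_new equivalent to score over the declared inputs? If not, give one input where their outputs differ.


Consider the input a=0, b=0, c=-2.
score: acc=-2, then ((-b) == (a * acc)) is true, then a=4, then ((-3 + 7) > max(a, a)) is false, then acc=4, then returns 16
score_new: tmp=-2, then (!((-b) != (a * tmp))) is true, then a=4, then ((-3 + 7) >= max(a, a)) is true, then aux=4, then tmp=0, then tmp=0, then returns 0
16 vs 0 — the two versions disagree here.
verdict: not equivalent; witness: a=0, b=0, c=-2


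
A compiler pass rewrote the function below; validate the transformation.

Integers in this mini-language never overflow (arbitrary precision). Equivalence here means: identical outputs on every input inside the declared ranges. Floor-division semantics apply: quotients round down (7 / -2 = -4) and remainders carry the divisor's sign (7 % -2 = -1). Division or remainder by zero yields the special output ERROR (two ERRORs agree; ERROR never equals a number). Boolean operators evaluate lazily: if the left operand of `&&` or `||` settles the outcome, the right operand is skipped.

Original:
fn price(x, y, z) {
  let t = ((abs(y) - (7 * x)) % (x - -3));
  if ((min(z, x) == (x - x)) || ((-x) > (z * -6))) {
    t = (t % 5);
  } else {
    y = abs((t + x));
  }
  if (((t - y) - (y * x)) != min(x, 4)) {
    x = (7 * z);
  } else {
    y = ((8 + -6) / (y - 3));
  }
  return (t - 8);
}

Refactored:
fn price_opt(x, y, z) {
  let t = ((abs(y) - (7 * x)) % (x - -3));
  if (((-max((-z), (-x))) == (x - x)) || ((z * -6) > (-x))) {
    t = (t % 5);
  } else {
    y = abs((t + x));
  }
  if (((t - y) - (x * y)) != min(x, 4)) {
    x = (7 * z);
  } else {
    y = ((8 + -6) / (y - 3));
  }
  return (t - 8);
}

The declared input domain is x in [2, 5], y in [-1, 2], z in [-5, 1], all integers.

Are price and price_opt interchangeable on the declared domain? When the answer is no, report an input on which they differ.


x=3, y=2, z=-5 yields -3 from price but -8 from price_opt.
verdict: not equivalent; witness: x=3, y=2, z=-5


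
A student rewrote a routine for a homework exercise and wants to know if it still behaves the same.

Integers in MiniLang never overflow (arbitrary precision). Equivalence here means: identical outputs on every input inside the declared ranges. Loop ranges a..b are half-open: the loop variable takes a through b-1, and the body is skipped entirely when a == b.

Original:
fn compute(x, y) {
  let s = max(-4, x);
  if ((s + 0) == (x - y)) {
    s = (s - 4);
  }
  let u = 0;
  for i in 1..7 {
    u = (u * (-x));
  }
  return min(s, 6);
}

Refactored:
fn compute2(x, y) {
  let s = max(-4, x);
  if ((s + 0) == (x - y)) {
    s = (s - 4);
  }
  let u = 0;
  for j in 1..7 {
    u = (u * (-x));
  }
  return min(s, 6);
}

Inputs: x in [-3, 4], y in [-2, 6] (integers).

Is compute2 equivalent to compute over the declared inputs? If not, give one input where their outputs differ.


Although local variable names differ, 72/72 inputs agree.
verdict: equivalent


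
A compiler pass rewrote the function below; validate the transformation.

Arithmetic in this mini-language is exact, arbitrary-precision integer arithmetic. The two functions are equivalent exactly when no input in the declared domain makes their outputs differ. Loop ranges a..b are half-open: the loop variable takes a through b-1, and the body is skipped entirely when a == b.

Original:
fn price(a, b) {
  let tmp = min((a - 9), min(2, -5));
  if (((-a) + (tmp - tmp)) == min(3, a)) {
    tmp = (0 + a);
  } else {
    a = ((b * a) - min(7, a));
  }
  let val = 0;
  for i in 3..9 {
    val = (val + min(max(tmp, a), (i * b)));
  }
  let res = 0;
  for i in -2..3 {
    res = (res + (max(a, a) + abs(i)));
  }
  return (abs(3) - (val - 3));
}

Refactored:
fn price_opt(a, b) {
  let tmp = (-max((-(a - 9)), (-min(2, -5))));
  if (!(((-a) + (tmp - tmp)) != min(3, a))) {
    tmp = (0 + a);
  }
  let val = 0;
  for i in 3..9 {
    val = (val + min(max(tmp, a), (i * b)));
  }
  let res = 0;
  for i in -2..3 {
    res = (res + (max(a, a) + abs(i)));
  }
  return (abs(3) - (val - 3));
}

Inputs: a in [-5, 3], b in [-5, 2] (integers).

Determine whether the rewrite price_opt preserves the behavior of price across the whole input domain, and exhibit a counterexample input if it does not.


There is a counterexample at a=-5, b=-1: 39 on one side, 42 on the other.
price: tmp=-14, then (((-a) + (tmp - tmp)) == min(3, a)) is false, then a=10, then val=0, then (i=3), then val=-3, then (i=4), then val=-7, then (i=5), then val=-12, then (i=6), then val=-18, then (i=7), then val=-25, then (i=8), then val=-33, then res=0, then (i=-2), then res=12, then (i=-1), then res=23, then (i=0), then res=33, then (i=1), then res=44, then (i=2), then res=56, then returns 39
price_opt: tmp=-14, then (!(((-a) + (tmp - tmp)) != min(3, a))) is false, then val=0, then (i=3), then val=-5, then (i=4), then val=-10, then (i=5), then val=-15, then (i=6), then val=-21, then (i=7), then val=-28, then (i=8), then val=-36, then res=0, then (i=-2), then res=-3, then (i=-1), then res=-7, then (i=0), then res=-12, then (i=1), then res=-16, then (i=2), then res=-19, then returns 42
verdict: not equivalent; witness: a=-5, b=-1


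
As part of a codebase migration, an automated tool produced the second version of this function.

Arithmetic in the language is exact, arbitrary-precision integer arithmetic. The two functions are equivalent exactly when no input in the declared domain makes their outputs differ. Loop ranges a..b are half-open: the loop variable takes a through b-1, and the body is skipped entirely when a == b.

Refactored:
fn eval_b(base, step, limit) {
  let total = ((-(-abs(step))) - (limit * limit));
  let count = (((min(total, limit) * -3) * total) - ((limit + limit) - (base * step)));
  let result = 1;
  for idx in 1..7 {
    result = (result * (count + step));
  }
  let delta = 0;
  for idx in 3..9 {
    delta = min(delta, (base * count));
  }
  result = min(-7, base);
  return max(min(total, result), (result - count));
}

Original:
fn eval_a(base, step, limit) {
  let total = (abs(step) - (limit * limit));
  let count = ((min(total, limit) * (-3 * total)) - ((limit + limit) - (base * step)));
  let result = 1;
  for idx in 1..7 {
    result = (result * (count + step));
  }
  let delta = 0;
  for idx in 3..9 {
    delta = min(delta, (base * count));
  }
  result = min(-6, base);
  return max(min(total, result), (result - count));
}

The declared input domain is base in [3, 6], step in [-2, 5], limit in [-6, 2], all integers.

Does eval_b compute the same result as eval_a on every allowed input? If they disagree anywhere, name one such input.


These are not equivalent — on base=3, step=-2, limit=-6 the outputs split (3456 vs 3455).
eval_a: total=-34, then count=-3462, then result=1, then (idx=1), then result=-3464, then (idx=2), then result=11999296, then (idx=3), then result=-41565561344, then (idx=4), then result=143983104495616, then (idx=5), then result=-498757473972813824, then (idx=6), then result=1727695889841827086336, then delta=0, then (idx=3), then delta=-10386, then (idx=4), then delta=-10386, then (idx=5), then delta=-10386, then (idx=6), then delta=-10386, then (idx=7), then delta=-10386, then (idx=8), then delta=-10386, then result=-6, then returns 3456
eval_b: total=-34, then count=-3462, then result=1, then (idx=1), then result=-3464, then (idx=2), then result=11999296, then (idx=3), then result=-41565561344, then (idx=4), then result=143983104495616, then (idx=5), then result=-498757473972813824, then (idx=6), then result=1727695889841827086336, then delta=0, then (idx=3), then delta=-10386, then (idx=4), then delta=-10386, then (idx=5), then delta=-10386, then (idx=6), then delta=-10386, then (idx=7), then delta=-10386, then (idx=8), then delta=-10386, then result=-7, then returns 3455
verdict: not equivalent; witness: base=3, step=-2, limit=-6


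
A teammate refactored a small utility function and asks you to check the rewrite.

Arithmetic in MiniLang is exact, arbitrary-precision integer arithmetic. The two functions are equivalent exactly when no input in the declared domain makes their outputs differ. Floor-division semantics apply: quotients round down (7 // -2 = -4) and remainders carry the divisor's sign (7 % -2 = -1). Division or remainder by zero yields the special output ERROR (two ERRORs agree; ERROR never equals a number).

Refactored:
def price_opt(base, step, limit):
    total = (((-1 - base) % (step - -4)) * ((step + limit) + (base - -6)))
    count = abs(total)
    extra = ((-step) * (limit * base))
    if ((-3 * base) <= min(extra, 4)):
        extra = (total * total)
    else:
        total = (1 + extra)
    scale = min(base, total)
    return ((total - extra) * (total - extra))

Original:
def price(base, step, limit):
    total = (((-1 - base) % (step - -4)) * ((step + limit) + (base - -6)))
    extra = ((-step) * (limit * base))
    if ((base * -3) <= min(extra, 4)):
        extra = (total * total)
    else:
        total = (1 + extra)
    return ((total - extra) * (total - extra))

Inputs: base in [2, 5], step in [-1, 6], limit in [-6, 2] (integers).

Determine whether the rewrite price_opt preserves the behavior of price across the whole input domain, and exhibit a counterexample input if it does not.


Side by side, the visible changes include: min/max/abs usage differs; and local variable names differ; and statement counts differ.
One worked example (base=3, step=2, limit=-4) — price: total=14, then extra=24, then ((base * -3) <= min(extra, 4)) is true, then extra=196, then returns 33124; price_opt: total=14, then count=14, then extra=24, then ((-3 * base) <= min(extra, 4)) is true, then extra=196, then scale=3, then returns 33124; agreement on 33124.
Every one of the 288 inputs gives matching results.
verdict: equivalent


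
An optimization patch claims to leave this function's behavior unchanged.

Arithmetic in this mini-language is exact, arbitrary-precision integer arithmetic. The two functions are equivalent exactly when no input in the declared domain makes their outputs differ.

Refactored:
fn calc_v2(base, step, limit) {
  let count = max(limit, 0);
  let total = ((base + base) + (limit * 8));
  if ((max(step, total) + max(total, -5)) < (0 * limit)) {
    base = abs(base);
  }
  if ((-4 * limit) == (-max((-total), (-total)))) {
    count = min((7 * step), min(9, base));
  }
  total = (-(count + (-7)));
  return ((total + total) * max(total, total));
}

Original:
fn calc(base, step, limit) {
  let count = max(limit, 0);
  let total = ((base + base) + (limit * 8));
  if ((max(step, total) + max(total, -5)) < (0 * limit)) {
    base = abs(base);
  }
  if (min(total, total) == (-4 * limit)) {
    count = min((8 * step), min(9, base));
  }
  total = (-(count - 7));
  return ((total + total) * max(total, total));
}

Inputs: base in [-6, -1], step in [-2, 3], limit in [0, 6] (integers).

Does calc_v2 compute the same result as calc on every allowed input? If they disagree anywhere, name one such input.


The rewrite breaks on base=-6, step=-2, limit=1, where the results are 1058 and 882.
calc: count=1, then total=-4, then ((max(step, total) + max(total, -5)) < (0 * limit)) is true, then base=6, then (min(total, total) == (-4 * limit)) is true, then count=-16, then total=23, then returns 1058
calc_v2: count=1, then total=-4, then ((max(step, total) + max(total, -5)) < (0 * limit)) is true, then base=6, then ((-4 * limit) == (-max((-total), (-total)))) is true, then count=-14, then total=21, then returns 882
verdict: not equivalent; witness: base=-6, step=-2, limit=1


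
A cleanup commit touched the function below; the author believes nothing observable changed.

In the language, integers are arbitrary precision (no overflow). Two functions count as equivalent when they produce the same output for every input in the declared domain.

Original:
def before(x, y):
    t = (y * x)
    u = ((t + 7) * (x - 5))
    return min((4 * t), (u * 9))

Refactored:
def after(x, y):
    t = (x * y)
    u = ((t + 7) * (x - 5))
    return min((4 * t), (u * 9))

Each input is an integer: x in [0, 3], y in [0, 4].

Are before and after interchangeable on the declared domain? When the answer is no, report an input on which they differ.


Side by side, the visible changes include: same computation, different form.
Tracing x=3, y=3: before: t := 9 | u := -32 | result -288 | after: t := 9 | u := -32 | result -288 — matching result -288.
Across all 20 domain points the two functions coincide.
verdict: equivalent


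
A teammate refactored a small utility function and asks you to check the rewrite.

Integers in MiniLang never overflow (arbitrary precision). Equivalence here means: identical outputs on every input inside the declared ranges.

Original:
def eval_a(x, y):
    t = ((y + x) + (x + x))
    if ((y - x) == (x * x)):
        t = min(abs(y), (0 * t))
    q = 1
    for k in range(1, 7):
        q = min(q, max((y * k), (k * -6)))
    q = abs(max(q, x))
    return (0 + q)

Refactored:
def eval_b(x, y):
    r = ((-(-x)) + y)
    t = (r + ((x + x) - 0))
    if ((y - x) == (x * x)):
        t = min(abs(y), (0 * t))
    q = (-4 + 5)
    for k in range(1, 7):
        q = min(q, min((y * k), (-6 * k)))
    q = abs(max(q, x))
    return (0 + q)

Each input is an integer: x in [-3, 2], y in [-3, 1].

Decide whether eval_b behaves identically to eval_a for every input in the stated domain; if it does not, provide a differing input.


There is a counterexample at x=-3, y=0: 0 on one side, 3 on the other.
eval_a: t becomes -9; next ((y - x) == (x * x)) evaluates to false; next q becomes 1; next at k=1:; next q becomes 0; next at k=2:; next q becomes 0; next at k=3:; next q becomes 0; next at k=4:; next q becomes 0; next at k=5:; next q becomes 0; next at k=6:; next q becomes 0; next q becomes 0; next final value 0
eval_b: r becomes -3; next t becomes -9; next ((y - x) == (x * x)) evaluates to false; next q becomes 1; next at k=1:; next q becomes -6; next at k=2:; next q becomes -12; next at k=3:; next q becomes -18; next at k=4:; next q becomes -24; next at k=5:; next q becomes -30; next at k=6:; next q becomes -36; next q becomes 3; next final value 3
verdict: not equivalent; witness: x=-3, y=0


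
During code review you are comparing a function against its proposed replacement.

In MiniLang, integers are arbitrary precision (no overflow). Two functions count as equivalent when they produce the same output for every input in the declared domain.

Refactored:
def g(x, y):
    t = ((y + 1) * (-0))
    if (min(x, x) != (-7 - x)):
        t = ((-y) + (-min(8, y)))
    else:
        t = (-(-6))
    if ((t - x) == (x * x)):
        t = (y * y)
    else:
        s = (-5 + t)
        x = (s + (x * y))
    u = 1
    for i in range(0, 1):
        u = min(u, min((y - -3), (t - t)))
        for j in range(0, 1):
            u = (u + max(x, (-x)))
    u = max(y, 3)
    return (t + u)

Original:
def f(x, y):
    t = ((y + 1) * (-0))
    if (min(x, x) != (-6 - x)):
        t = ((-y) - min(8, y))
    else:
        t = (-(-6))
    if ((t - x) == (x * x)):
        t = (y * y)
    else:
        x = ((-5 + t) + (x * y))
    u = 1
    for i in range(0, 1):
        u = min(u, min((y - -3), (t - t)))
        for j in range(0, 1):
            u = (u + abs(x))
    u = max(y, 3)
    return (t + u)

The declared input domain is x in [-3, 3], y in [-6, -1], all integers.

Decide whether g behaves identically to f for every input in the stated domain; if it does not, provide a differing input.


These are not equivalent — on x=-3, y=-6 the outputs split (39 vs 15).
f: t = 0; (min(x, x) != (-6 - x)) -> false; t = 6; ((t - x) == (x * x)) -> true; t = 36; u = 1; [i=0]; u = -3; [j=0]; u = 0; u = 3; return 39
g: t = 0; (min(x, x) != (-7 - x)) -> true; t = 12; ((t - x) == (x * x)) -> false; s = 7; x = 25; u = 1; [i=0]; u = -3; [j=0]; u = 22; u = 3; return 15
verdict: not equivalent; witness: x=-3, y=-6


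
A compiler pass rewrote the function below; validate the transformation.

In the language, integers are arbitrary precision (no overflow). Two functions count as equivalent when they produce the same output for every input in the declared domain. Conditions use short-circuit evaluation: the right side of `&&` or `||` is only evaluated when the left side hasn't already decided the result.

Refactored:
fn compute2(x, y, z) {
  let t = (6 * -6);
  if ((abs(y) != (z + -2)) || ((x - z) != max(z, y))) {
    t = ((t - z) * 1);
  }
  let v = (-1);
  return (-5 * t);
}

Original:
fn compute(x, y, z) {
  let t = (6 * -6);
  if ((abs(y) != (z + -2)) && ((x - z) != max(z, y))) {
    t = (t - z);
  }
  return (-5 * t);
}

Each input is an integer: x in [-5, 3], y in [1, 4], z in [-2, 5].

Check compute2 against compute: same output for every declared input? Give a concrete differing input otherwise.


There is a counterexample at x=-5, y=1, z=3: 180 on one side, 195 on the other.
compute: t becomes -36; next ((abs(y) != (z + -2)) && ((x - z) != max(z, y))) evaluates to false; next final value 180
compute2: t becomes -36; next ((abs(y) != (z + -2)) || ((x - z) != max(z, y))) evaluates to true; next t becomes -39; next v becomes -1; next final value 195
verdict: not equivalent; witness: x=-5, y=1, z=3


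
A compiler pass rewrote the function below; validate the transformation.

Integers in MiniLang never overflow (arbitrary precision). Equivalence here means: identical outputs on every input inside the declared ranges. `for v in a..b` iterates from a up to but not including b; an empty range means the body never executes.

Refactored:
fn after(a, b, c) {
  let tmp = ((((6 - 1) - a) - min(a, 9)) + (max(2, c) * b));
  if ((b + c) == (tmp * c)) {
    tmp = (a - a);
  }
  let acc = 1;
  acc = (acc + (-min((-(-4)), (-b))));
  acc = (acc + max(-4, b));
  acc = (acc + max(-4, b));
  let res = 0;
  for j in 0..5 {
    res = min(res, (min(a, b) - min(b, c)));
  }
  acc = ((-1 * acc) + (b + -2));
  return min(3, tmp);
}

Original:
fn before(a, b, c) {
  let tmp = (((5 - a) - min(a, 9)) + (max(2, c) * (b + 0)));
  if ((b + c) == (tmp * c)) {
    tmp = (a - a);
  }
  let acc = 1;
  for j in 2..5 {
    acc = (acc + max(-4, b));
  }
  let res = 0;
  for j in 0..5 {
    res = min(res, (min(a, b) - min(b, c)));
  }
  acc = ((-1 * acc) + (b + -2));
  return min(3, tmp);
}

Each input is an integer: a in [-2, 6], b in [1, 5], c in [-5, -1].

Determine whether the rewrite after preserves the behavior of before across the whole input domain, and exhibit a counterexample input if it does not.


Comparing the listings, the differences include: constant usage differs; and loop structure differs; and min/max/abs usage differs; and statement counts differ; and arithmetic usage differs.
One worked example (a=-1, b=1, c=-3) — before: tmp=9, then ((b + c) == (tmp * c)) is false, then acc=1, then (j=2), then acc=2, then (j=3), then acc=3, then (j=4), then acc=4, then res=0, then (j=0), then res=0, then (j=1), then res=0, then (j=2), then res=0, then (j=3), then res=0, then (j=4), then res=0, then acc=-5, then returns 3; after: tmp=9, then ((b + c) == (tmp * c)) is false, then acc=1, then acc=2, then acc=3, then acc=4, then res=0, then (j=0), then res=0, then (j=1), then res=0, then (j=2), then res=0, then (j=3), then res=0, then (j=4), then res=0, then acc=-5, then returns 3; agreement on 3.
Checked all 225 inputs in the declared domain: the outputs agree on every one.
verdict: equivalent


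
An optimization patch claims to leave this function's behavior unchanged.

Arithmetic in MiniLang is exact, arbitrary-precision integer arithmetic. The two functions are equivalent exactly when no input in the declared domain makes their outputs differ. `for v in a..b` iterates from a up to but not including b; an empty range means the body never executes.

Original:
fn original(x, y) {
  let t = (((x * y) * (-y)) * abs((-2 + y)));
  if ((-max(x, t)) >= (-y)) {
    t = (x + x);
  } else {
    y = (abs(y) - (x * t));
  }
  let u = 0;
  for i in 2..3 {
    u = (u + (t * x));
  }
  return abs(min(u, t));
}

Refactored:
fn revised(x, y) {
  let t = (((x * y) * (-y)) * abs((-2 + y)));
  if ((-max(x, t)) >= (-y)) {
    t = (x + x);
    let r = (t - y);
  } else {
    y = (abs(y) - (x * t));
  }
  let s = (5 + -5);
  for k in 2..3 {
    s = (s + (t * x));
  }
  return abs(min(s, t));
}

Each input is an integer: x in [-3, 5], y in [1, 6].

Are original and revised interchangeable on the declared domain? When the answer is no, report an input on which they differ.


The two are interchangeable: statement counts differ; also arithmetic usage differs; also constant usage differs; also local variable names differ, and every declared input agrees.
Spot check at x=2, y=3 — original: t=-18, then ((-max(x, t)) >= (-y)) is true, then t=4, then u=0, then (i=2), then u=8, then returns 4. revised: t=-18, then ((-max(x, t)) >= (-y)) is true, then t=4, then r=1, then s=0, then (k=2), then s=8, then returns 4. Both give 4.
Every one of the 54 inputs gives matching results.
verdict: equivalent


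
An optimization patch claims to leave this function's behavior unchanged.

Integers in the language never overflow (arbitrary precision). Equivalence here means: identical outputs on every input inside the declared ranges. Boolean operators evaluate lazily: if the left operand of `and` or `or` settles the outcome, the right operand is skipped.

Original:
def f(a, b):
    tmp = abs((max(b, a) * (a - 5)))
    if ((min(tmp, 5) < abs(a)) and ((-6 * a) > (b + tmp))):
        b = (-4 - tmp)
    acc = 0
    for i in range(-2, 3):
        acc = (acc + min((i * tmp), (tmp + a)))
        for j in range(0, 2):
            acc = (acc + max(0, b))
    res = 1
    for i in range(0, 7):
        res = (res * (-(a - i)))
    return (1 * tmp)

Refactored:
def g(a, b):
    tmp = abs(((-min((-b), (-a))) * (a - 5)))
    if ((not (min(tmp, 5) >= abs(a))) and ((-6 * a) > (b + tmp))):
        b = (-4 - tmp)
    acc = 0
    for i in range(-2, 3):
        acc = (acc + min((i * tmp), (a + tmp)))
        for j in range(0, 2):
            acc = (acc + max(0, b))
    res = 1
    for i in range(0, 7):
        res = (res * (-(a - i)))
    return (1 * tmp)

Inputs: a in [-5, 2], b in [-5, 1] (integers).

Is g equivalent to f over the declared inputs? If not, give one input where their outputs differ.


Reading the diff, among the changes: min/max/abs usage differs; also comparison usage differs; also boolean connective usage differs.
One worked example (a=-2, b=-1) — f: tmp becomes 7; next ((min(tmp, 5) < abs(a)) and ((-6 * a) > (b + tmp))) evaluates to false; next acc becomes 0; next at i=-2:; next acc becomes -14; next at j=0:; next acc becomes -14; next at j=1:; next acc becomes -14; next at i=-1:; next acc becomes -21; next at j=0:; next acc becomes -21; next at j=1:; next acc becomes -21; next at i=0:; next acc becomes -21; next at j=0:; next acc becomes -21; next at j=1:; next acc becomes -21; next at i=1:; next acc becomes -16; next at j=0:; next acc becomes -16; next at j=1:; next acc becomes -16; next at i=2:; next acc becomes -11; next at j=0:; next acc becomes -11; next at j=1:; next acc becomes -11; next res becomes 1; next at i=0:; next res becomes 2; next at i=1:; next res becomes 6; next at i=2:; next res becomes 24; next at i=3:; next res becomes 120; next at i=4:; next res becomes 720; next at i=5:; next res becomes 5040; next at i=6:; next res becomes 40320; next final value 7; g: tmp becomes 7; next ((not (min(tmp, 5) >= abs(a))) and ((-6 * a) > (b + tmp))) evaluates to false; next acc becomes 0; next at i=-2:; next acc becomes -14; next at j=0:; next acc becomes -14; next at j=1:; next acc becomes -14; next at i=-1:; next acc becomes -21; next at j=0:; next acc becomes -21; next at j=1:; next acc becomes -21; next at i=0:; next acc becomes -21; next at j=0:; next acc becomes -21; next at j=1:; next acc becomes -21; next at i=1:; next acc becomes -16; next at j=0:; next acc becomes -16; next at j=1:; next acc becomes -16; next at i=2:; next acc becomes -11; next at j=0:; next acc becomes -11; next at j=1:; next acc becomes -11; next res becomes 1; next at i=0:; next res becomes 2; next at i=1:; next res becomes 6; next at i=2:; next res becomes 24; next at i=3:; next res becomes 120; next at i=4:; next res becomes 720; next at i=5:; next res becomes 5040; next at i=6:; next res becomes 40320; next final value 7; agreement on 7.
Checked all 56 inputs in the declared domain: the outputs agree on every one.
verdict: equivalent


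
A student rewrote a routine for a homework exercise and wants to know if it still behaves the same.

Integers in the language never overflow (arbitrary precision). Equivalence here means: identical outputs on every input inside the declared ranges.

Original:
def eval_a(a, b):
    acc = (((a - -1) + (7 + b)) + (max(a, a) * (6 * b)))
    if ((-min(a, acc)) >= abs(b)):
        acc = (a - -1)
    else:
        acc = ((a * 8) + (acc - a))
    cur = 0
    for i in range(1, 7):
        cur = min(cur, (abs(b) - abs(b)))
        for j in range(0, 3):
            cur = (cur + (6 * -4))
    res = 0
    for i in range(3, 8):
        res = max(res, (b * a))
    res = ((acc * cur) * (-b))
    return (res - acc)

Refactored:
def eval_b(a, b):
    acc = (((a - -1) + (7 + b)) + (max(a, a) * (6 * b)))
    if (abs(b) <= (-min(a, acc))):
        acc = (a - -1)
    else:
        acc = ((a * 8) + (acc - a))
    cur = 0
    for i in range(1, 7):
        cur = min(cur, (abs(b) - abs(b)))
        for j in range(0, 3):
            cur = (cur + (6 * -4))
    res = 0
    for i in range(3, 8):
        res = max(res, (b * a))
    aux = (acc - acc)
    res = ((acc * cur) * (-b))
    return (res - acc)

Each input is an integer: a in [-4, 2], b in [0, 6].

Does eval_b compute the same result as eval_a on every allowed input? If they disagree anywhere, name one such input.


Behavior is preserved: although local variable names differ, plus statement counts differ, plus comparison usage differs, plus arithmetic usage differs, the outputs never diverge.
One worked example (a=0, b=6) — eval_a: acc = 14; ((-min(a, acc)) >= abs(b)) -> false; acc = 14; cur = 0; [i=1]; cur = 0; [j=0]; cur = -24; [j=1]; cur = -48; [j=2]; cur = -72; [i=2]; cur = -72; [j=0]; cur = -96; [j=1]; cur = -120; [j=2]; cur = -144; [i=3]; cur = -144; [j=0]; cur = -168; [j=1]; cur = -192; [j=2]; cur = -216; [i=4]; cur = -216; [j=0]; cur = -240; [j=1]; cur = -264; [j=2]; cur = -288; [i=5]; cur = -288; [j=0]; cur = -312; [j=1]; cur = -336; [j=2]; cur = -360; [i=6]; cur = -360; [j=0]; cur = -384; [j=1]; cur = -408; [j=2]; cur = -432; res = 0; [i=3]; res = 0; [i=4]; res = 0; [i=5]; res = 0; [i=6]; res = 0; [i=7]; res = 0; res = 36288; return 36274; eval_b: acc = 14; (abs(b) <= (-min(a, acc))) -> false; acc = 14; cur = 0; [i=1]; cur = 0; [j=0]; cur = -24; [j=1]; cur = -48; [j=2]; cur = -72; [i=2]; cur = -72; [j=0]; cur = -96; [j=1]; cur = -120; [j=2]; cur = -144; [i=3]; cur = -144; [j=0]; cur = -168; [j=1]; cur = -192; [j=2]; cur = -216; [i=4]; cur = -216; [j=0]; cur = -240; [j=1]; cur = -264; [j=2]; cur = -288; [i=5]; cur = -288; [j=0]; cur = -312; [j=1]; cur = -336; [j=2]; cur = -360; [i=6]; cur = -360; [j=0]; cur = -384; [j=1]; cur = -408; [j=2]; cur = -432; res = 0; [i=3]; res = 0; [i=4]; res = 0; [i=5]; res = 0; [i=6]; res = 0; [i=7]; res = 0; aux = 0; res = 36288; return 36274; agreement on 36274.
Sweeping the whole domain (49 inputs) finds no disagreement.
verdict: equivalent


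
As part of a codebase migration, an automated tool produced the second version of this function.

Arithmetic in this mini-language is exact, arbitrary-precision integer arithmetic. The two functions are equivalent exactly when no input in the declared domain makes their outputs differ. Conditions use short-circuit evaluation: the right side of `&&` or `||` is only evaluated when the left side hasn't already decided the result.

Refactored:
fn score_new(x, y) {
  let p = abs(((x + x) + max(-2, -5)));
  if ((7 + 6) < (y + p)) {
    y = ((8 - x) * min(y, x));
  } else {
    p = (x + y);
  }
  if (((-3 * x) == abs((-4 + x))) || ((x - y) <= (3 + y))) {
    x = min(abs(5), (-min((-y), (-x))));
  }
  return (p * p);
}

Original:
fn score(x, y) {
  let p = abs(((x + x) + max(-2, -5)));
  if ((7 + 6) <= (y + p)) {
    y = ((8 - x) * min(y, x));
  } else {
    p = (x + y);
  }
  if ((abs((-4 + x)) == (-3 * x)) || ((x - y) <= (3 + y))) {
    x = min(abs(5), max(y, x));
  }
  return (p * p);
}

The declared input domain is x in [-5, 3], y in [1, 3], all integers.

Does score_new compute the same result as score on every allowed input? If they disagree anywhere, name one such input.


There is a counterexample at x=-5, y=1: 144 on one side, 16 on the other.
score: p = 12; ((7 + 6) <= (y + p)) -> true; y = -65; ((abs((-4 + x)) == (-3 * x)) || ((x - y) <= (3 + y))) -> false; return 144
score_new: p = 12; ((7 + 6) < (y + p)) -> false; p = -4; (((-3 * x) == abs((-4 + x))) || ((x - y) <= (3 + y))) -> true; x = 1; return 16
verdict: not equivalent; witness: x=-5, y=1


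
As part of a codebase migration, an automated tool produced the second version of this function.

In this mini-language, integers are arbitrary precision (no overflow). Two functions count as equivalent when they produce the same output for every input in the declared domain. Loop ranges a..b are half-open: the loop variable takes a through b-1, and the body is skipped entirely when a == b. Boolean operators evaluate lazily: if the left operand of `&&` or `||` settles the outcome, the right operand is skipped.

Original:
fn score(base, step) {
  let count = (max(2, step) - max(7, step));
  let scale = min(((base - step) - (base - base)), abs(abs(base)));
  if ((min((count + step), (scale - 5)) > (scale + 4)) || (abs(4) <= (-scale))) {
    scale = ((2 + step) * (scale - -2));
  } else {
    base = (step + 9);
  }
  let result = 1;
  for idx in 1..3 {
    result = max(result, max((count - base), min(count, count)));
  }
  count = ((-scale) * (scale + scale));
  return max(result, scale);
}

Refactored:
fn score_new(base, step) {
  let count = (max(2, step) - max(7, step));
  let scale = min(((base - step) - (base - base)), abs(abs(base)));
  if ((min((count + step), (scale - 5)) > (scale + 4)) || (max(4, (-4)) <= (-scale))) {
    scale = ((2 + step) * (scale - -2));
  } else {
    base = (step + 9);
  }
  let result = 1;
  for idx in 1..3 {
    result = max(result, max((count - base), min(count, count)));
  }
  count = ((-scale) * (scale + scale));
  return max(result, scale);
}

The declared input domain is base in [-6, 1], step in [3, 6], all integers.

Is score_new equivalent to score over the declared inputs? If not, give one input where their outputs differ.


Reading the diff, among the changes: min/max/abs usage differs; also constant usage differs.
Spot check at base=0, step=4 — score: count=-3, then scale=-4, then ((min((count + step), (scale - 5)) > (scale + 4)) || (abs(4) <= (-scale))) is true, then scale=-12, then result=1, then (idx=1), then result=1, then (idx=2), then result=1, then count=-288, then returns 1. score_new: count=-3, then scale=-4, then ((min((count + step), (scale - 5)) > (scale + 4)) || (max(4, (-4)) <= (-scale))) is true, then scale=-12, then result=1, then (idx=1), then result=1, then (idx=2), then result=1, then count=-288, then returns 1. Both give 1.
Every one of the 32 inputs gives matching results.
verdict: equivalent


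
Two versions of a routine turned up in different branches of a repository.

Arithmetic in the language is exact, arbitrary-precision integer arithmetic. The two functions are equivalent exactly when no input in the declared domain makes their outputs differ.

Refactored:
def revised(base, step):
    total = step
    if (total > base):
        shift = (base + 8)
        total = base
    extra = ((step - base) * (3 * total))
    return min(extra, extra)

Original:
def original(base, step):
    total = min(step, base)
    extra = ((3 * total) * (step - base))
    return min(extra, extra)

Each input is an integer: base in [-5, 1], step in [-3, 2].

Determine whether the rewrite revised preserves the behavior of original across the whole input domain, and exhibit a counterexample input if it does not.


Changes here: min/max/abs usage differs, and comparison usage differs, and constant usage differs, and branching structure differs, and arithmetic usage differs, and statement counts differ, and local variable names differ; the full 42-point sweep finds no disagreement.
verdict: equivalent


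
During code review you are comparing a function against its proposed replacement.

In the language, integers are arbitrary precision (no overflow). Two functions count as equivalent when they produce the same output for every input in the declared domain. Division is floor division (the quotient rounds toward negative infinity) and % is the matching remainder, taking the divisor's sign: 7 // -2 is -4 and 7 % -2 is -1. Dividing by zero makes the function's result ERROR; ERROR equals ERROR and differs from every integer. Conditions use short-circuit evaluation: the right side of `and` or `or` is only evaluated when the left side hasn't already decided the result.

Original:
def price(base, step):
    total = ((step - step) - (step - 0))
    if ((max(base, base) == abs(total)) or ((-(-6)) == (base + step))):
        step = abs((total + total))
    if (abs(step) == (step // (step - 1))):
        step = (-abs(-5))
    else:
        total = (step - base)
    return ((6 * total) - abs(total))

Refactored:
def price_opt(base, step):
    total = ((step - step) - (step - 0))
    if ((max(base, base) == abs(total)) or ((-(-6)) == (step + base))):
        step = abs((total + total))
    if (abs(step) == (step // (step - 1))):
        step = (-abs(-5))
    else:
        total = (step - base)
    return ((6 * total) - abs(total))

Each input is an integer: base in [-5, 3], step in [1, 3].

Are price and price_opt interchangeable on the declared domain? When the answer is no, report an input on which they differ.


Behavior is preserved: although same computation, different form, the outputs never diverge.
Spot check at base=1, step=3 — price: total = -3; ((max(base, base) == abs(total)) or ((-(-6)) == (base + step))) -> false; (abs(step) == (step // (step - 1))) -> false; total = 2; return 10. price_opt: total = -3; ((max(base, base) == abs(total)) or ((-(-6)) == (step + base))) -> false; (abs(step) == (step // (step - 1))) -> false; total = 2; return 10. Both give 10.
Across all 27 domain points the two functions coincide.
verdict: equivalent


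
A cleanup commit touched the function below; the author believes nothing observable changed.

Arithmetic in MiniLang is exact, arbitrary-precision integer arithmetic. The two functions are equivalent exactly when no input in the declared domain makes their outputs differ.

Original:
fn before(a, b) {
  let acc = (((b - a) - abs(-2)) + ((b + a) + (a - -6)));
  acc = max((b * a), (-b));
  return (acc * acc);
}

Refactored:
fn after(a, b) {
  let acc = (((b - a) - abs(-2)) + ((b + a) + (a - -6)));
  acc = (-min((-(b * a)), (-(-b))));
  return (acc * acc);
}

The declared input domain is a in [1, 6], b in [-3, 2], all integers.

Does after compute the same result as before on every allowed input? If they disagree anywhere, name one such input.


The two versions differ — the changes include min/max/abs usage differs.
One worked example (a=6, b=-3) — before: acc=4, then acc=3, then returns 9; after: acc=4, then acc=3, then returns 9; agreement on 9.
Sweeping the whole domain (36 inputs) finds no disagreement.
verdict: equivalent


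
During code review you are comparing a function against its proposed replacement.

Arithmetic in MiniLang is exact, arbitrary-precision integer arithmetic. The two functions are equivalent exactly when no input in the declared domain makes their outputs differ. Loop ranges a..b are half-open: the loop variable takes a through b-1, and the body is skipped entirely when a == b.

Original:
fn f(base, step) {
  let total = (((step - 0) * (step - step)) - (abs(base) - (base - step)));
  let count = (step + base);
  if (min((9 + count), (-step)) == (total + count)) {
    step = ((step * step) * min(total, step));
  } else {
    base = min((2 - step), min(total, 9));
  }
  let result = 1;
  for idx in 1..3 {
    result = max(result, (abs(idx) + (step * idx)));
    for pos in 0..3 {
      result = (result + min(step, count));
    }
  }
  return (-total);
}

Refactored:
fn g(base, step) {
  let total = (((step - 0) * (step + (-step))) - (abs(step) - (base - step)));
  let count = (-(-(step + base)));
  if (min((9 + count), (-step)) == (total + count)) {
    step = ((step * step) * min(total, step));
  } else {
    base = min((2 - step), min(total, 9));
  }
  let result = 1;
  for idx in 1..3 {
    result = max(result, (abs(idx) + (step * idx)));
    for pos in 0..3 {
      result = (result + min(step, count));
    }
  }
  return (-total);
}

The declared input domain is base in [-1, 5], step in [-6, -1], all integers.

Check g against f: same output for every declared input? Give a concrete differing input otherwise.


These are not equivalent — on base=-1, step=-6 the outputs split (-4 vs 1).
f: total := 4 | count := -7 | (min((9 + count), (-step)) == (total + count)): false | base := 4 | result := 1 | iter idx=1: | result := 1 | iter pos=0: | result := -6 | iter pos=1: | result := -13 | iter pos=2: | result := -20 | iter idx=2: | result := -10 | iter pos=0: | result := -17 | iter pos=1: | result := -24 | iter pos=2: | result := -31 | result -4
g: total := -1 | count := -7 | (min((9 + count), (-step)) == (total + count)): false | base := -1 | result := 1 | iter idx=1: | result := 1 | iter pos=0: | result := -6 | iter pos=1: | result := -13 | iter pos=2: | result := -20 | iter idx=2: | result := -10 | iter pos=0: | result := -17 | iter pos=1: | result := -24 | iter pos=2: | result := -31 | result 1
verdict: not equivalent; witness: base=-1, step=-6


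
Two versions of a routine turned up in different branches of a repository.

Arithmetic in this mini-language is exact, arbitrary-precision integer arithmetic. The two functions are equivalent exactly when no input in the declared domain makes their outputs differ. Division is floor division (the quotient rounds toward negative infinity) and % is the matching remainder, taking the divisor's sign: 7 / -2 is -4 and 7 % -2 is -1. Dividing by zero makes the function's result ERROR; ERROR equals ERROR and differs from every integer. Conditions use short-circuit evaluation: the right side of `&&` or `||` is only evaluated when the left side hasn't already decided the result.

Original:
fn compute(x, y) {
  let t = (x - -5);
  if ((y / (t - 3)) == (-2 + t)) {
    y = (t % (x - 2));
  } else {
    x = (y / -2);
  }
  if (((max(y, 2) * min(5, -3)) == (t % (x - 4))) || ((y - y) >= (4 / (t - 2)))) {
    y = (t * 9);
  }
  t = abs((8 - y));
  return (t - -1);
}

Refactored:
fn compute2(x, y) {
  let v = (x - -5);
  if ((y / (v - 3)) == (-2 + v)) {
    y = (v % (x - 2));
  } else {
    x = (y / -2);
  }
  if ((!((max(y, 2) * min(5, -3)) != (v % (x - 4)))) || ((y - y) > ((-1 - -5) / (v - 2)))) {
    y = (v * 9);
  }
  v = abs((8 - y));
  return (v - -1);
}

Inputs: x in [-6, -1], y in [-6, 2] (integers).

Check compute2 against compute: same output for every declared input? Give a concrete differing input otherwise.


Equivalent. The suspicious-looking change has no observable effect anywhere in the declared ranges.
Checked all 54 inputs in the declared domain: the outputs agree on every one.
Spot check at x=-1, y=-6 — compute: t=4, then ((y / (t - 3)) == (-2 + t)) is false, then x=3, then (((max(y, 2) * min(5, -3)) == (t % (x - 4))) || ((y - y) >= (4 / (t - 2)))) is false, then t=14, then returns 15. compute2: v=4, then ((y / (v - 3)) == (-2 + v)) is false, then x=3, then ((!((max(y, 2) * min(5, -3)) != (v % (x - 4)))) || ((y - y) > ((-1 - -5) / (v - 2)))) is false, then v=14, then returns 15. Both give 15.
verdict: equivalent
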